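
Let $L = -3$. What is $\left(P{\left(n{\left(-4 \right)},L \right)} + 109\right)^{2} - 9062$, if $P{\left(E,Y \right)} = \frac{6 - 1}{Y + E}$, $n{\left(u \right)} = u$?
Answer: $\frac{130526}{49} \approx 2663.8$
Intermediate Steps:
$P{\left(E,Y \right)} = \frac{5}{E + Y}$
$\left(P{\left(n{\left(-4 \right)},L \right)} + 109\right)^{2} - 9062 = \left(\frac{5}{-4 - 3} + 109\right)^{2} - 9062 = \left(\frac{5}{-7} + 109\right)^{2} - 9062 = \left(5 \left(- \frac{1}{7}\right) + 109\right)^{2} - 9062 = \left(- \frac{5}{7} + 109\right)^{2} - 9062 = \left(\frac{758}{7}\right)^{2} - 9062 = \frac{574564}{49} - 9062 = \frac{130526}{49}$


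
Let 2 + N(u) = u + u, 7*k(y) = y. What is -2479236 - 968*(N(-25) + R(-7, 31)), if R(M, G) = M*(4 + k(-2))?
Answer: -2403732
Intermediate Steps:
k(y) = y/7
R(M, G) = 26*M/7 (R(M, G) = M*(4 + (⅐)*(-2)) = M*(4 - 2/7) = M*(26/7) = 26*M/7)
N(u) = -2 + 2*u (N(u) = -2 + (u + u) = -2 + 2*u)
-2479236 - 968*(N(-25) + R(-7, 31)) = -2479236 - 968*((-2 + 2*(-25)) + (26/7)*(-7)) = -2479236 - 968*((-2 - 50) - 26) = -2479236 - 968*(-52 - 26) = -2479236 - 968*(-78) = -2479236 - 1*(-75504) = -2479236 + 75504 = -2403732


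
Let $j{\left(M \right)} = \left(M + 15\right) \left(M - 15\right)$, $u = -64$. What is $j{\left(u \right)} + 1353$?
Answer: $5224$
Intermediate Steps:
$j{\left(M \right)} = \left(-15 + M\right) \left(15 + M\right)$ ($j{\left(M \right)} = \left(15 + M\right) \left(-15 + M\right) = \left(-15 + M\right) \left(15 + M\right)$)
$j{\left(u \right)} + 1353 = \left(-225 + \left(-64\right)^{2}\right) + 1353 = \left(-225 + 4096\right) + 1353 = 3871 + 1353 = 5224$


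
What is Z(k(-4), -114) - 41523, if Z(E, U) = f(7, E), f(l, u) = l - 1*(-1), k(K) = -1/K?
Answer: -41515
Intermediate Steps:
f(l, u) = 1 + l (f(l, u) = l + 1 = 1 + l)
Z(E, U) = 8 (Z(E, U) = 1 + 7 = 8)
Z(k(-4), -114) - 41523 = 8 - 41523 = -41515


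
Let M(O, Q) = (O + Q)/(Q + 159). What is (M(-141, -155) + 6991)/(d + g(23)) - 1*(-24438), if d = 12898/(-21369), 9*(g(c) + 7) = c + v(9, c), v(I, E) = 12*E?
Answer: 40578786411/1642334 ≈ 24708.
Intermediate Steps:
M(O, Q) = (O + Q)/(159 + Q)
g(c) = -7 + 13*c/9 (g(c) = -7 + (c + 12*c)/9 = -7 + (13*c)/9 = -7 + 13*c/9)
d = -12898/21369 (d = 12898*(-1/21369) = -12898/21369 ≈ -0.60358)
(M(-141, -155) + 6991)/(d + g(23)) - 1*(-24438) = ((-141 - 155)/(159 - 155) + 6991)/(-12898/21369 + (-7 + (13/9)*23)) - 1*(-24438) = (-296/4 + 6991)/(-12898/21369 + (-7 + 299/9)) + 24438 = ((¼)*(-296) + 6991)/(-12898/21369 + 236/9) + 24438 = (-74 + 6991)/(1642334/64107) + 24438 = 6917*(64107/1642334) + 24438 = 443428119/1642334 + 24438 = 40578786411/1642334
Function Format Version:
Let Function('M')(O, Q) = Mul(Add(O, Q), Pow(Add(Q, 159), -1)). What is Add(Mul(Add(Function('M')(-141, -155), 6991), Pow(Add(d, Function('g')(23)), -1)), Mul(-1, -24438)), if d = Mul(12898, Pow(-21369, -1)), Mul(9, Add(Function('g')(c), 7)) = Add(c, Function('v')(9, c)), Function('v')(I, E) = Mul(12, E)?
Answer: Rational(40578786411, 1642334) ≈ 24708.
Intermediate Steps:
Function('M')(O, Q) = Mul(Pow(Add(159, Q), -1), Add(O, Q)) (Function('M')(O, Q) = Mul(Add(O, Q), Pow(Add(159, Q), -1)) = Mul(Pow(Add(159, Q), -1), Add(O, Q)))
Function('g')(c) = Add(-7, Mul(Rational(13, 9), c)) (Function('g')(c) = Add(-7, Mul(Rational(1, 9), Add(c, Mul(12, c)))) = Add(-7, Mul(Rational(1, 9), Mul(13, c))) = Add(-7, Mul(Rational(13, 9), c)))
d = Rational(-12898, 21369) (d = Mul(12898, Rational(-1, 21369)) = Rational(-12898, 21369) ≈ -0.60358)
Add(Mul(Add(Function('M')(-141, -155), 6991), Pow(Add(d, Function('g')(23)), -1)), Mul(-1, -24438)) = Add(Mul(Add(Mul(Pow(Add(159, -155), -1), Add(-141, -155)), 6991), Pow(Add(Rational(-12898, 21369), Add(-7, Mul(Rational(13, 9), 23))), -1)), Mul(-1, -24438)) = Add(Mul(Add(Mul(Pow(4, -1), -296), 6991), Pow(Add(Rational(-12898, 21369), Add(-7, Rational(299, 9))), -1)), 24438) = Add(Mul(Add(Mul(Rational(1, 4), -296), 6991), Pow(Add(Rational(-12898, 21369), Rational(236, 9)), -1)), 24438) = Add(Mul(Add(-74, 6991), Pow(Rational(1642334, 64107), -1)), 24438) = Add(Mul(6917, Rational(64107, 1642334)), 24438) = Add(Rational(443428119, 1642334), 24438) = Rational(40578786411, 1642334)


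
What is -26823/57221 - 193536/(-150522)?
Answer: 1172811975/1435503227 ≈ 0.81700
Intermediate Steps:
-26823/57221 - 193536/(-150522) = -26823*1/57221 - 193536*(-1/150522) = -26823/57221 + 32256/25087 = 1172811975/1435503227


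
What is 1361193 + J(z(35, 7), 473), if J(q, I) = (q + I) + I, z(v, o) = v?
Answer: 1362174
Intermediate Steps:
J(q, I) = q + 2*I (J(q, I) = (I + q) + I = q + 2*I)
1361193 + J(z(35, 7), 473) = 1361193 + (35 + 2*473) = 1361193 + (35 + 946) = 1361193 + 981 = 1362174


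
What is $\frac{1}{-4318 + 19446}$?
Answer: $\frac{1}{15128} \approx 6.6103 \cdot 10^{-5}$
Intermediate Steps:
$\frac{1}{-4318 + 19446} = \frac{1}{15128}$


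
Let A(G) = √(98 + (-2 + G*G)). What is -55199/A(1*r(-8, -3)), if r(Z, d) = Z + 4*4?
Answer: -55199*√10/40 ≈ -4363.9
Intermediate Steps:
r(Z, d) = 16 + Z (r(Z, d) = Z + 16 = 16 + Z)
A(G) = √(96 + G²) (A(G) = √(98 + (-2 + G²)) = √(96 + G²))
-55199/A(1*r(-8, -3)) = -55199/√(96 + (1*(16 - 8))²) = -55199/√(96 + (1*8)²) = -55199/√(96 + 8²) = -55199/√(96 + 64) = -55199*√10/40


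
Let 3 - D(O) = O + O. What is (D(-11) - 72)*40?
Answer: -1880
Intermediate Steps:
D(O) = 3 - 2*O (D(O) = 3 - (O + O) = 3 - 2*O)
(D(-11) - 72)*40 = ((3 - 2*(-11)) - 72)*40 = ((3 + 22) - 72)*40 = (25 - 72)*40 = -47*40 = -1880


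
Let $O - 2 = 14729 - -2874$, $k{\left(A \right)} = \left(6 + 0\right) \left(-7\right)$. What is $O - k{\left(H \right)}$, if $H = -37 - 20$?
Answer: $17647$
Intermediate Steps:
$H = -57$ ($H = -37 - 20 = -57$)
$k{\left(A \right)} = -42$ ($k{\left(A \right)} = 6 \left(-7\right) = -42$)
$O = 17605$ ($O = 2 + \left(14729 - -2874\right) = 2 + \left(14729 + 2874\right) = 2 + 17603 = 17605$)
$O - k{\left(H \right)} = 17605 - -42 = 17605 + 42 = 17647$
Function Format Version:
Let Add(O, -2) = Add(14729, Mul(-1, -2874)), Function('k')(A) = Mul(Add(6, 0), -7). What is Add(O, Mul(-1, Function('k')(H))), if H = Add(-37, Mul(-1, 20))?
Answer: 17647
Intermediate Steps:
H = -57 (H = Add(-37, -20) = -57)
Function('k')(A) = -42 (Function('k')(A) = Mul(6, -7) = -42)
O = 17605 (O = Add(2, Add(14729, Mul(-1, -2874))) = Add(2, Add(14729, 2874)) = Add(2, 17603) = 17605)
Add(O, Mul(-1, Function('k')(H))) = Add(17605, Mul(-1, -42)) = Add(17605, 42) = 17647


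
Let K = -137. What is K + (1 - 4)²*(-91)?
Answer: -956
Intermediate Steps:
K + (1 - 4)²*(-91) = -137 + (1 - 4)²*(-91) = -137 + (-3)²*(-91) = -137 + 9*(-91) = -137 - 819 = -956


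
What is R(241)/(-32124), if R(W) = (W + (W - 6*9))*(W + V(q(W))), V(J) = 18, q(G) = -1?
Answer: -27713/8031 ≈ -3.4508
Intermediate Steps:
R(W) = (-54 + 2*W)*(18 + W) (R(W) = (W + (W - 6*9))*(W + 18) = (W + (W - 54))*(18 + W) = (W + (-54 + W))*(18 + W) = (-54 + 2*W)*(18 + W))
R(241)/(-32124) = (-972 - 18*241 + 2*241²)/(-32124) = (-972 - 4338 + 2*58081)*(-1/32124) = (-972 - 4338 + 116162)*(-1/32124) = 110852*(-1/32124) = -27713/8031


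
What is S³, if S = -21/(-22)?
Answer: 9261/10648 ≈ 0.86974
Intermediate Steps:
S = 21/22 (S = -21*(-1/22) = 21/22 ≈ 0.95455)
S³ = (21/22)³ = 9261/10648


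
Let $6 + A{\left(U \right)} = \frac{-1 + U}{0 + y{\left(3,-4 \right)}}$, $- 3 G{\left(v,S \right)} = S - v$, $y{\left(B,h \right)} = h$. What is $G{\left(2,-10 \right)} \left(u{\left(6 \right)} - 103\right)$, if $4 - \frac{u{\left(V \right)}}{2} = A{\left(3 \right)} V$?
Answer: $-68$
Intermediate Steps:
$G{\left(v,S \right)} = - \frac{S}{3} + \frac{v}{3}$ ($G{\left(v,S \right)} = - \frac{S - v}{3} = - \frac{S}{3} + \frac{v}{3}$)
$A{\left(U \right)} = - \frac{23}{4} - \frac{U}{4}$ ($A{\left(U \right)} = -6 + \frac{-1 + U}{0 - 4} = -6 + \frac{-1 + U}{-4} = -6 + \left(-1 + U\right) \left(- \frac{1}{4}\right) = -6 - \left(- \frac{1}{4} + \frac{U}{4}\right) = - \frac{23}{4} - \frac{U}{4}$)
$u{\left(V \right)} = 8 + 13 V$ ($u{\left(V \right)} = 8 - 2 \left(- \frac{23}{4} - \frac{3}{4}\right) V = 8 - 2 \left(- \frac{13 V}{2}\right) = 8 + 13 V$)
$G{\left(2,-10 \right)} \left(u{\left(6 \right)} - 103\right) = \left(\left(- \frac{1}{3}\right) \left(-10\right) + \frac{1}{3} \cdot 2\right) \left(\left(8 + 13 \cdot 6\right) - 103\right) = \left(\frac{10}{3} + \frac{2}{3}\right) \left(\left(8 + 78\right) - 103\right) = 4 \left(86 - 103\right) = 4 \left(-17\right) = -68$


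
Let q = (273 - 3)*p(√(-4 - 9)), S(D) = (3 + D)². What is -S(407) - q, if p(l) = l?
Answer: -168100 - 270*I*√13 ≈ -1.681e+5 - 973.5*I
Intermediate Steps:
q = 270*I*√13 (q = (273 - 3)*√(-4 - 9) = 270*√(-13) = 270*(I*√13) = 270*I*√13 ≈ 973.5*I)
-S(407) - q = -(3 + 407)² - 270*I*√13 = -1*410² - 270*I*√13 = -1*168100 - 270*I*√13 = -168100 - 270*I*√13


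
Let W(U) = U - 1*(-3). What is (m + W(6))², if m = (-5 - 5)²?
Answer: 11881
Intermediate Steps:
W(U) = 3 + U (W(U) = U + 3 = 3 + U)
m = 100 (m = (-10)² = 100)
(m + W(6))² = (100 + (3 + 6))² = (100 + 9)² = 109² = 11881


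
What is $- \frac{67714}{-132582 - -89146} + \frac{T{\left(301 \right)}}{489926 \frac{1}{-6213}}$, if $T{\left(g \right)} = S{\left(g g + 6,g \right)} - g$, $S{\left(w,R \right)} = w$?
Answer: $- \frac{209806145159}{183451946} \approx -1143.7$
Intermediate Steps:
$T{\left(g \right)} = 6 + g^{2} - g$ ($T{\left(g \right)} = \left(g g + 6\right) - g = \left(g^{2} + 6\right) - g = \left(6 + g^{2}\right) - g = 6 + g^{2} - g$)
$- \frac{67714}{-132582 - -89146} + \frac{T{\left(301 \right)}}{489926 \frac{1}{-6213}} = - \frac{67714}{-132582 - -89146} + \frac{6 + 301^{2} - 301}{489926 \frac{1}{-6213}} = - \frac{67714}{-132582 + 89146} + \frac{6 + 90601 - 301}{489926 \left(- \frac{1}{6213}\right)} = - \frac{67714}{-43436} + \frac{90306}{- \frac{489926}{6213}} = \left(-67714\right) \left(- \frac{1}{43436}\right) + 90306 \left(- \frac{6213}{489926}\right) = \frac{33857}{21718} - \frac{9673641}{8447} = - \frac{209806145159}{183451946}$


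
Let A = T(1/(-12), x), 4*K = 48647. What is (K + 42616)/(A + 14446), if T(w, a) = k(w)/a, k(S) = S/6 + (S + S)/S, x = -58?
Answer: 228751884/60326353 ≈ 3.7919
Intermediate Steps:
k(S) = 2 + S/6 (k(S) = S*(1/6) + (2*S)/S = S/6 + 2 = 2 + S/6)
K = 48647/4 (K = (1/4)*48647 = 48647/4 ≈ 12162.)
T(w, a) = (2 + w/6)/a
A = -143/4176 (A = (1/6)*(12 + 1/(-12))/(-58) = (1/6)*(-1/58)*(12 - 1/12) = (1/6)*(-1/58)*(143/12) = -143/4176 ≈ -0.034243)
(K + 42616)/(A + 14446) = (48647/4 + 42616)/(-143/4176 + 14446) = 219111/(4*(60326353/4176)) = (219111/4)*(4176/60326353) = 228751884/60326353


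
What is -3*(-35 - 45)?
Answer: 240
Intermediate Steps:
-3*(-35 - 45) = -3*(-80) = 240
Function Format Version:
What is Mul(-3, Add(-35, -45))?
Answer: 240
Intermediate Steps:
Mul(-3, Add(-35, -45)) = Mul(-3, -80) = 240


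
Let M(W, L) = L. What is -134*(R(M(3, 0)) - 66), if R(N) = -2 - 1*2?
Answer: 9380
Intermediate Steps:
R(N) = -4 (R(N) = -2 - 2 = -4)
-134*(R(M(3, 0)) - 66) = -134*(-4 - 66) = -134*(-70) = 9380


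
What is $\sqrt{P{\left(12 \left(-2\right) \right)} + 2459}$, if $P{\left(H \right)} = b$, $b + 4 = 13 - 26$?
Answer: $\sqrt{2442} \approx 49.417$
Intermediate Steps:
$b = -17$ ($b = -4 + \left(13 - 26\right) = -4 - 13 = -17$)
$P{\left(H \right)} = -17$
$\sqrt{P{\left(12 \left(-2\right) \right)} + 2459} = \sqrt{-17 + 2459} = \sqrt{2442}$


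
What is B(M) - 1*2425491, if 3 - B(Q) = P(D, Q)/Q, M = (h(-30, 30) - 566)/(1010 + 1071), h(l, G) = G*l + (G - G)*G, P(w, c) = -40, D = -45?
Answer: -1777924324/733 ≈ -2.4255e+6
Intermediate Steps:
h(l, G) = G*l (h(l, G) = G*l + 0*G = G*l + 0 = G*l)
M = -1466/2081 (M = (30*(-30) - 566)/(1010 + 1071) = (-900 - 566)/2081 = -1466*1/2081 = -1466/2081 ≈ -0.70447)
B(Q) = 3 + 40/Q (B(Q) = 3 - (-40)/Q = 3 + 40/Q)
B(M) - 1*2425491 = (3 + 40/(-1466/2081)) - 1*2425491 = (3 + 40*(-2081/1466)) - 2425491 = (3 - 41620/733) - 2425491 = -39421/733 - 2425491 = -1777924324/733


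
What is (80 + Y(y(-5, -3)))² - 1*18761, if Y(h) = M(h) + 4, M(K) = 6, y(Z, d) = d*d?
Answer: -10661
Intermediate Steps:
y(Z, d) = d²
Y(h) = 10 (Y(h) = 6 + 4 = 10)
(80 + Y(y(-5, -3)))² - 1*18761 = (80 + 10)² - 1*18761 = 90² - 18761 = 8100 - 18761 = -10661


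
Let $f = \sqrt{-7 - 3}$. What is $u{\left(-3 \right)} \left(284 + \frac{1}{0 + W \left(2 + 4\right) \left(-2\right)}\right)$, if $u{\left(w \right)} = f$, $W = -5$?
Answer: $\frac{17041 i \sqrt{10}}{60} \approx 898.14 i$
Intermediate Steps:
$f = i \sqrt{10}$ ($f = \sqrt{-10} = i \sqrt{10} \approx 3.1623 i$)
$u{\left(w \right)} = i \sqrt{10}$
$u{\left(-3 \right)} \left(284 + \frac{1}{0 + W \left(2 + 4\right) \left(-2\right)}\right) = i \sqrt{10} \left(284 + \frac{1}{0 + - 5 \left(2 + 4\right) \left(-2\right)}\right) = i \sqrt{10} \left(284 + \frac{1}{0 + \left(-5\right) 6 \left(-2\right)}\right) = i \sqrt{10} \left(284 + \frac{1}{0 - -60}\right) = i \sqrt{10} \left(284 + \frac{1}{0 + 60}\right) = i \sqrt{10} \left(284 + \frac{1}{60}\right) = i \sqrt{10} \cdot \frac{17041}{60} = \frac{17041 i \sqrt{10}}{60}$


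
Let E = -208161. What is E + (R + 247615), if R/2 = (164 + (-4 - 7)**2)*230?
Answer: 170554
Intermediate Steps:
R = 131100 (R = 2*((164 + (-4 - 7)**2)*230) = 2*((164 + (-11)**2)*230) = 2*((164 + 121)*230) = 2*(285*230) = 2*65550 = 131100)
E + (R + 247615) = -208161 + (131100 + 247615) = -208161 + 378715 = 170554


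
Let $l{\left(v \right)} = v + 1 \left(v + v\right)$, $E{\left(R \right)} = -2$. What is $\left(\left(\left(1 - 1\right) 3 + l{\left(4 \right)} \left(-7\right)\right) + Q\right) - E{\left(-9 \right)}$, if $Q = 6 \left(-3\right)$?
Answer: $-100$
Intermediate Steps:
$Q = -18$
$l{\left(v \right)} = 3 v$ ($l{\left(v \right)} = v + 1 \cdot 2 v = v + 2 v = 3 v$)
$\left(\left(\left(1 - 1\right) 3 + l{\left(4 \right)} \left(-7\right)\right) + Q\right) - E{\left(-9 \right)} = \left(\left(\left(1 - 1\right) 3 + 3 \cdot 4 \left(-7\right)\right) - 18\right) - -2 = \left(\left(0 \cdot 3 + 12 \left(-7\right)\right) - 18\right) + 2 = \left(\left(0 - 84\right) - 18\right) + 2 = \left(-84 - 18\right) + 2 = -102 + 2 = -100$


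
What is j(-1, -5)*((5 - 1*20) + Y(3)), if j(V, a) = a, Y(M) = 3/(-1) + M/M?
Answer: 85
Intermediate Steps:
Y(M) = -2 (Y(M) = 3*(-1) + 1 = -3 + 1 = -2)
j(-1, -5)*((5 - 1*20) + Y(3)) = -5*((5 - 1*20) - 2) = -5*((5 - 20) - 2) = -5*(-15 - 2) = -5*(-17) = 85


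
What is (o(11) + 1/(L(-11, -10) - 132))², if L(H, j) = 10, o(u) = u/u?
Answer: 14641/14884 ≈ 0.98367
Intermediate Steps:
o(u) = 1
(o(11) + 1/(L(-11, -10) - 132))² = (1 + 1/(10 - 132))² = (1 + 1/(-122))² = (1 - 1/122)² = (121/122)² = 14641/14884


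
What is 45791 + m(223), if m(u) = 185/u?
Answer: 10211578/223 ≈ 45792.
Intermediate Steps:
45791 + m(223) = 45791 + 185/223 = 10211578/223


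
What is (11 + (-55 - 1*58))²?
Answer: 10404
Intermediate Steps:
(11 + (-55 - 1*58))² = (11 + (-55 - 58))² = (11 - 113)² = (-102)² = 10404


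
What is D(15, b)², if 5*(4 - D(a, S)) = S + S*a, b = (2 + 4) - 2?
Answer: 1936/25 ≈ 77.440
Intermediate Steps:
b = 4 (b = 6 - 2 = 4)
D(a, S) = 4 - S/5 - S*a/5 (D(a, S) = 4 - (S + S*a)/5 = 4 + (-S/5 - S*a/5) = 4 - S/5 - S*a/5)
D(15, b)² = (4 - ⅕*4 - ⅕*4*15)² = (4 - ⅘ - 12)² = (-44/5)² = 1936/25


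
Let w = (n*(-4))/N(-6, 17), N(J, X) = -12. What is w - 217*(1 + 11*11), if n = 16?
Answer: -79406/3 ≈ -26469.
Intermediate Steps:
w = 16/3 (w = (16*(-4))/(-12) = -64*(-1/12) = 16/3 ≈ 5.3333)
w - 217*(1 + 11*11) = 16/3 - 217*(1 + 11*11) = 16/3 - 217*(1 + 121) = 16/3 - 217*122 = 16/3 - 26474 = -79406/3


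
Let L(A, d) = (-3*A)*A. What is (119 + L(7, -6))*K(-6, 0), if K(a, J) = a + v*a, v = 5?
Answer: 1008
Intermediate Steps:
L(A, d) = -3*A²
K(a, J) = 6*a (K(a, J) = a + 5*a = 6*a)
(119 + L(7, -6))*K(-6, 0) = (119 - 3*7²)*(6*(-6)) = (119 - 3*49)*(-36) = (119 - 147)*(-36) = -28*(-36) = 1008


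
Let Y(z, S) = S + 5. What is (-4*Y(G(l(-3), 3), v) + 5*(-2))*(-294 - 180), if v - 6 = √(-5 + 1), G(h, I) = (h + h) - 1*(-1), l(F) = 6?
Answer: 25596 + 3792*I ≈ 25596.0 + 3792.0*I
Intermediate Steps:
G(h, I) = 1 + 2*h (G(h, I) = 2*h + 1 = 1 + 2*h)
v = 6 + 2*I (v = 6 + √(-5 + 1) = 6 + √(-4) = 6 + 2*I ≈ 6.0 + 2.0*I)
Y(z, S) = 5 + S
(-4*Y(G(l(-3), 3), v) + 5*(-2))*(-294 - 180) = (-4*(5 + (6 + 2*I)) + 5*(-2))*(-294 - 180) = (-4*(11 + 2*I) - 10)*(-474) = ((-44 - 8*I) - 10)*(-474) = (-54 - 8*I)*(-474) = 25596 + 3792*I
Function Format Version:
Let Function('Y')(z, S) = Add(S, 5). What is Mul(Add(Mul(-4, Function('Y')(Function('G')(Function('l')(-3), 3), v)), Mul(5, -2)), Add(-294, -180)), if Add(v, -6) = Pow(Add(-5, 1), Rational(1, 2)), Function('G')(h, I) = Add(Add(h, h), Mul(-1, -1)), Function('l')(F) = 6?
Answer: Add(25596, Mul(3792, I)) ≈ Add(25596., Mul(3792.0, I))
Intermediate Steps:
Function('G')(h, I) = Add(1, Mul(2, h)) (Function('G')(h, I) = Add(Mul(2, h), 1) = Add(1, Mul(2, h)))
v = Add(6, Mul(2, I)) (v = Add(6, Pow(Add(-5, 1), Rational(1, 2))) = Add(6, Pow(-4, Rational(1, 2))) = Add(6, Mul(2, I)) ≈ Add(6.0000, Mul(2.0000, I)))
Function('Y')(z, S) = Add(5, S)
Mul(Add(Mul(-4, Function('Y')(Function('G')(Function('l')(-3), 3), v)), Mul(5, -2)), Add(-294, -180)) = Mul(Add(Mul(-4, Add(5, Add(6, Mul(2, I)))), Mul(5, -2)), Add(-294, -180)) = Mul(Add(Mul(-4, Add(11, Mul(2, I))), -10), -474) = Mul(Add(Add(-44, Mul(-8, I)), -10), -474) = Mul(Add(-54, Mul(-8, I)), -474) = Add(25596, Mul(3792, I))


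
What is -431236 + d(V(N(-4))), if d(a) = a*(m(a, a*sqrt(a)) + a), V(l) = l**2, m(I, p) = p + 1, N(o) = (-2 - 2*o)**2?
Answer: 61715852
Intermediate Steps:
m(I, p) = 1 + p
d(a) = a*(1 + a + a**(3/2)) (d(a) = a*((1 + a*sqrt(a)) + a) = a*((1 + a**(3/2)) + a) = a*(1 + a + a**(3/2)))
-431236 + d(V(N(-4))) = -431236 + (4*(1 - 4)**2)**2*(1 + (4*(1 - 4)**2)**2 + ((4*(1 - 4)**2)**2)**(3/2)) = -431236 + (4*(-3)**2)**2*(1 + (4*(-3)**2)**2 + ((4*(-3)**2)**2)**(3/2)) = -431236 + (4*9)**2*(1 + (4*9)**2 + ((4*9)**2)**(3/2)) = -431236 + 36**2*(1 + 36**2 + (36**2)**(3/2)) = -431236 + 1296*(1 + 1296 + 1296**(3/2)) = -431236 + 1296*(1 + 1296 + 46656) = -431236 + 1296*47953 = -431236 + 62147088 = 61715852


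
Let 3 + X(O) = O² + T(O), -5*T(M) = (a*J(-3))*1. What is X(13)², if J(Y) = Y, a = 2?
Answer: 698896/25 ≈ 27956.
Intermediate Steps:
T(M) = 6/5 (T(M) = -2*(-3)/5 = -(-6)/5 = -⅕*(-6) = 6/5)
X(O) = -9/5 + O² (X(O) = -3 + (O² + 6/5) = -3 + (6/5 + O²) = -9/5 + O²)
X(13)² = (-9/5 + 13²)² = (-9/5 + 169)² = (836/5)² = 698896/25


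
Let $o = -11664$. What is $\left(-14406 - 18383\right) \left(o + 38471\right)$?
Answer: $-878974723$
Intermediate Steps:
$\left(-14406 - 18383\right) \left(o + 38471\right) = \left(-14406 - 18383\right) \left(-11664 + 38471\right) = \left(-32789\right) 26807 = -878974723$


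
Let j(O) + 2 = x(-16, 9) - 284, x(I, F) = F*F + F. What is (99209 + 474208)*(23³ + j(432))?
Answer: 6864374907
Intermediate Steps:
x(I, F) = F + F² (x(I, F) = F² + F = F + F²)
j(O) = -196 (j(O) = -2 + (9*(1 + 9) - 284) = -2 + (9*10 - 284) = -2 + (90 - 284) = -2 - 194 = -196)
(99209 + 474208)*(23³ + j(432)) = (99209 + 474208)*(23³ - 196) = 573417*(12167 - 196) = 573417*11971 = 6864374907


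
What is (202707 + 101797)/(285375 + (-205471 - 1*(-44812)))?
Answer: 76126/31179 ≈ 2.4416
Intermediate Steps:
(202707 + 101797)/(285375 + (-205471 - 1*(-44812))) = 304504/(285375 + (-205471 + 44812)) = 304504/(285375 - 160659) = 304504/124716 = 304504*(1/124716) = 76126/31179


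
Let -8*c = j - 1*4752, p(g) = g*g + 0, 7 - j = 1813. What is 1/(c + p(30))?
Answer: 4/6879 ≈ 0.00058148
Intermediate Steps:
j = -1806 (j = 7 - 1*1813 = 7 - 1813 = -1806)
p(g) = g² (p(g) = g² + 0 = g²)
c = 3279/4 (c = -(-1806 - 1*4752)/8 = -(-1806 - 4752)/8 = -⅛*(-6558) = 3279/4 ≈ 819.75)
1/(c + p(30)) = 1/(3279/4 + 30²) = 1/(3279/4 + 900) = 1/(6879/4) = 4/6879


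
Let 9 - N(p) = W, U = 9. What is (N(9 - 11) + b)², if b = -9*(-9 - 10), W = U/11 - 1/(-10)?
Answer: 388050601/12100 ≈ 32070.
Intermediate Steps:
W = 101/110 (W = 9/11 - 1/(-10) = 9*(1/11) - 1*(-⅒) = 9/11 + ⅒ = 101/110 ≈ 0.91818)
N(p) = 889/110 (N(p) = 9 - 1*101/110 = 9 - 101/110 = 889/110)
b = 171 (b = -9*(-19) = 171)
(N(9 - 11) + b)² = (889/110 + 171)² = (19699/110)² = 388050601/12100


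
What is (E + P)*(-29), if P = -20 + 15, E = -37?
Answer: 1218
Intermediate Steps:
P = -5
(E + P)*(-29) = (-37 - 5)*(-29) = -42*(-29) = 1218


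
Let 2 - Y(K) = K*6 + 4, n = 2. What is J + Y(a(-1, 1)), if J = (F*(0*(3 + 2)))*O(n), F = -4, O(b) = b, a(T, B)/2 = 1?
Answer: -14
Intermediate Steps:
a(T, B) = 2 (a(T, B) = 2*1 = 2)
Y(K) = -2 - 6*K (Y(K) = 2 - (K*6 + 4) = 2 - (6*K + 4) = 2 - (4 + 6*K) = 2 + (-4 - 6*K) = -2 - 6*K)
J = 0 (J = -0*(3 + 2)*2 = -0*5*2 = -4*0*2 = 0*2 = 0)
J + Y(a(-1, 1)) = 0 + (-2 - 6*2) = 0 + (-2 - 12) = 0 - 14 = -14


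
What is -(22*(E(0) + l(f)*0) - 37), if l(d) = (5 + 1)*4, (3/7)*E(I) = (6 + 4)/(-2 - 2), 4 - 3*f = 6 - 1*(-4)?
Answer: 496/3 ≈ 165.33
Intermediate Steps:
f = -2 (f = 4/3 - (6 - 1*(-4))/3 = 4/3 - (6 + 4)/3 = 4/3 - 1/3*10 = 4/3 - 10/3 = -2)
E(I) = -35/6 (E(I) = 7*((6 + 4)/(-2 - 2))/3 = 7*(10/(-4))/3 = 7*(10*(-1/4))/3 = (7/3)*(-5/2) = -35/6)
l(d) = 24 (l(d) = 6*4 = 24)
-(22*(E(0) + l(f)*0) - 37) = -(22*(-35/6 + 24*0) - 37) = -(22*(-35/6 + 0) - 37) = -(22*(-35/6) - 37) = -(-385/3 - 37) = -1*(-496/3) = 496/3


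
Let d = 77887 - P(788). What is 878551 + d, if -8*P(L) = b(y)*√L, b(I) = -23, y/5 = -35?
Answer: 956438 - 23*√197/4 ≈ 9.5636e+5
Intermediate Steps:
y = -175 (y = 5*(-35) = -175)
P(L) = 23*√L/8 (P(L) = -(-23)*√L/8 = 23*√L/8)
d = 77887 - 23*√197/4 (d = 77887 - 23*√788/8 = 77887 - 23*2*√197/8 = 77887 - 23*√197/4 ≈ 77806.)
878551 + d = 878551 + (77887 - 23*√197/4) = 956438 - 23*√197/4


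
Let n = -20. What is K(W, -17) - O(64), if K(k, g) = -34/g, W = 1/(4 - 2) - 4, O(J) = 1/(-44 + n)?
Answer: 129/64 ≈ 2.0156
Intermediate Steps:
O(J) = -1/64 (O(J) = 1/(-44 - 20) = 1/(-64) = -1/64)
W = -7/2 (W = 1/2 - 4 = (½)*1 - 4 = ½ - 4 = -7/2 ≈ -3.5000)
K(W, -17) - O(64) = -34/(-17) - 1*(-1/64) = -34*(-1/17) + 1/64 = 2 + 1/64 = 129/64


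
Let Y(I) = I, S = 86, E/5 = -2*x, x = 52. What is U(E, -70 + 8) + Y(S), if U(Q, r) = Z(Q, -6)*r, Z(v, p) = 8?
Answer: -410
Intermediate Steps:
E = -520 (E = 5*(-2*52) = 5*(-104) = -520)
U(Q, r) = 8*r
U(E, -70 + 8) + Y(S) = 8*(-70 + 8) + 86 = 8*(-62) + 86 = -496 + 86 = -410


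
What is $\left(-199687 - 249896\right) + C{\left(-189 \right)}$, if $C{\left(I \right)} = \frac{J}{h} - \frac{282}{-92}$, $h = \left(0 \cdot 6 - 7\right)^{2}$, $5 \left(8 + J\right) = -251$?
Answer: $- \frac{5066779251}{11270} \approx -4.4958 \cdot 10^{5}$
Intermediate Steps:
$J = - \frac{291}{5}$ ($J = -8 + \frac{1}{5} \left(-251\right) = -8 - \frac{251}{5} = - \frac{291}{5} \approx -58.2$)
$h = 49$ ($h = \left(0 - 7\right)^{2} = \left(-7\right)^{2} = 49$)
$C{\left(I \right)} = \frac{21159}{11270}$ ($C{\left(I \right)} = - \frac{291}{5 \cdot 49} - \frac{282}{-92} = \left(- \frac{291}{5}\right) \frac{1}{49} - - \frac{141}{46} = - \frac{291}{245} + \frac{141}{46} = \frac{21159}{11270}$)
$\left(-199687 - 249896\right) + C{\left(-189 \right)} = \left(-199687 - 249896\right) + \frac{21159}{11270} = -449583 + \frac{21159}{11270} = - \frac{5066779251}{11270}$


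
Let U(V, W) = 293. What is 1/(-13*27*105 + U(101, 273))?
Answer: -1/36562 ≈ -2.7351e-5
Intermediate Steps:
1/(-13*27*105 + U(101, 273)) = 1/(-13*27*105 + 293) = 1/(-351*105 + 293) = 1/(-36855 + 293) = 1/(-36562) = -1/36562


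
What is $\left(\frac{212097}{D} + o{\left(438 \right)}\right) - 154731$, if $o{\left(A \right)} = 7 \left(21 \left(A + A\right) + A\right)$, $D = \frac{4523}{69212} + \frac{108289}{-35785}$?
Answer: $- \frac{231062297585483}{2444347571} \approx -94529.0$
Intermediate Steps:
$D = - \frac{7333042713}{2476751420}$ ($D = 4523 \cdot \frac{1}{69212} + 108289 \left(- \frac{1}{35785}\right) = \frac{4523}{69212} - \frac{108289}{35785} = - \frac{7333042713}{2476751420} \approx -2.9608$)
$o{\left(A \right)} = 301 A$ ($o{\left(A \right)} = 7 \left(21 \cdot 2 A + A\right) = 7 \left(42 A + A\right) = 7 \cdot 43 A = 301 A$)
$\left(\frac{212097}{D} + o{\left(438 \right)}\right) - 154731 = \left(\frac{212097}{- \frac{7333042713}{2476751420}} + 301 \cdot 438\right) - 154731 = \left(212097 \left(- \frac{2476751420}{7333042713}\right) + 131838\right) - 154731 = \left(- \frac{175103848642580}{2444347571} + 131838\right) - 154731 = \frac{147154046422918}{2444347571} - 154731 = - \frac{231062297585483}{2444347571}$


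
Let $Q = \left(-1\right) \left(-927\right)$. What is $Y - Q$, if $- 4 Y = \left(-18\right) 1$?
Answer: $- \frac{1845}{2} \approx -922.5$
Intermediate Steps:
$Q = 927$
$Y = \frac{9}{2}$ ($Y = - \frac{\left(-18\right) 1}{4} = \left(- \frac{1}{4}\right) \left(-18\right) = \frac{9}{2} \approx 4.5$)
$Y - Q = \frac{9}{2} - 927 = - \frac{1845}{2}$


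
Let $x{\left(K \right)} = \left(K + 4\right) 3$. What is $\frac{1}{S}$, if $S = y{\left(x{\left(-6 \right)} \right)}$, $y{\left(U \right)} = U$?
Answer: $- \frac{1}{6} \approx -0.16667$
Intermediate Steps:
$x{\left(K \right)} = 12 + 3 K$ ($x{\left(K \right)} = \left(4 + K\right) 3 = 12 + 3 K$)
$S = -6$ ($S = 12 + 3 \left(-6\right) = 12 - 18 = -6$)
$\frac{1}{S} = \frac{1}{-6} = - \frac{1}{6}$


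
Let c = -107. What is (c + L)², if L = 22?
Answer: 7225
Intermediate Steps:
(c + L)² = (-107 + 22)² = (-85)² = 7225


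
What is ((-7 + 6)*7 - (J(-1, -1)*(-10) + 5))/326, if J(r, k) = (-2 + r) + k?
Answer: -26/163 ≈ -0.15951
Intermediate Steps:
J(r, k) = -2 + k + r
((-7 + 6)*7 - (J(-1, -1)*(-10) + 5))/326 = ((-7 + 6)*7 - ((-2 - 1 - 1)*(-10) + 5))/326 = (-1*7 - (-4*(-10) + 5))*(1/326) = (-7 - (40 + 5))*(1/326) = (-7 - 1*45)*(1/326) = (-7 - 45)*(1/326) = -52*1/326 = -26/163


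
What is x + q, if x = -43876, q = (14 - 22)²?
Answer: -43812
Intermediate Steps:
q = 64 (q = (-8)² = 64)
x + q = -43876 + 64 = -43812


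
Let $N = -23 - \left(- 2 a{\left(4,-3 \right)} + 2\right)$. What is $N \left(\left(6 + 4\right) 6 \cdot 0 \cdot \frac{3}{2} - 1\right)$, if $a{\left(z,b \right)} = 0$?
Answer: $25$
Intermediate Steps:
$N = -25$ ($N = -23 - \left(\left(-2\right) 0 + 2\right) = -23 - \left(0 + 2\right) = -23 - 2 = -25$)
$N \left(\left(6 + 4\right) 6 \cdot 0 \cdot \frac{3}{2} - 1\right) = - 25 \left(\left(6 + 4\right) 6 \cdot 0 \cdot \frac{3}{2} - 1\right) = - 25 \left(10 \cdot 0 \cdot 3 \cdot \frac{1}{2} - 1\right) = - 25 \left(0 \cdot \frac{3}{2} - 1\right) = - 25 \left(0 - 1\right) = \left(-25\right) \left(-1\right) = 25$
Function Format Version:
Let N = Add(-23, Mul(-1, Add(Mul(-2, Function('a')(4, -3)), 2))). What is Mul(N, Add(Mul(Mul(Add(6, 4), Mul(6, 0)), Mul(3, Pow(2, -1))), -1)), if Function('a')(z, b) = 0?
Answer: 25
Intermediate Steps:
N = -25 (N = Add(-23, Mul(-1, Add(Mul(-2, 0), 2))) = Add(-23, Mul(-1, Add(0, 2))) = Add(-23, Mul(-1, 2)) = Add(-23, -2) = -25)
Mul(N, Add(Mul(Mul(Add(6, 4), Mul(6, 0)), Mul(3, Pow(2, -1))), -1)) = Mul(-25, Add(Mul(Mul(Add(6, 4), Mul(6, 0)), Mul(3, Pow(2, -1))), -1)) = Mul(-25, Add(Mul(Mul(10, 0), Mul(3, Rational(1, 2))), -1)) = Mul(-25, Add(Mul(0, Rational(3, 2)), -1)) = Mul(-25, Add(0, -1)) = Mul(-25, -1) = 25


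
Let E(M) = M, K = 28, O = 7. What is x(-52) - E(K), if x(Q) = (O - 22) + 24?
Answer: -19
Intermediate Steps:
x(Q) = 9 (x(Q) = (7 - 22) + 24 = -15 + 24 = 9)
x(-52) - E(K) = 9 - 1*28 = 9 - 28 = -19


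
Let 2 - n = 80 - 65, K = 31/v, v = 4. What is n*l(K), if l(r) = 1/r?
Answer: -52/31 ≈ -1.6774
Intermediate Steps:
K = 31/4 ≈ 7.7500
n = -13 (n = 2 - (80 - 65) = 2 - 1*15 = 2 - 15 = -13)
n*l(K) = -13/31/4 = -13*4/31 = -52/31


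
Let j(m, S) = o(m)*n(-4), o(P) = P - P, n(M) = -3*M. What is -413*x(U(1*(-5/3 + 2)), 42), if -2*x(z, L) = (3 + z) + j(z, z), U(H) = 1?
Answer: 826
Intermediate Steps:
o(P) = 0
j(m, S) = 0 (j(m, S) = 0*(-3*(-4)) = 0*12 = 0)
x(z, L) = -3/2 - z/2 (x(z, L) = -((3 + z) + 0)/2 = -(3 + z)/2 = -3/2 - z/2)
-413*x(U(1*(-5/3 + 2)), 42) = -413*(-3/2 - 1/2*1) = -413*(-3/2 - 1/2) = -413*(-2) = 826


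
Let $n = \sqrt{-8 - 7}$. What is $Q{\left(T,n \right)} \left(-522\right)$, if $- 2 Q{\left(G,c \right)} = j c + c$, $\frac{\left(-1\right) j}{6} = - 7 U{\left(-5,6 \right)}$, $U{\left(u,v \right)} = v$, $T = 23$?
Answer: $66033 i \sqrt{15} \approx 2.5574 \cdot 10^{5} i$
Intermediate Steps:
$n = i \sqrt{15}$ ($n = \sqrt{-8 - 7} = \sqrt{-15} = i \sqrt{15} \approx 3.873 i$)
$j = 252$ ($j = - 6 \left(\left(-7\right) 6\right) = \left(-6\right) \left(-42\right) = 252$)
$Q{\left(G,c \right)} = - \frac{253 c}{2}$ ($Q{\left(G,c \right)} = - \frac{252 c + c}{2} = - \frac{253 c}{2}$)
$Q{\left(T,n \right)} \left(-522\right) = - \frac{253 i \sqrt{15}}{2} \left(-522\right) = 66033 i \sqrt{15}$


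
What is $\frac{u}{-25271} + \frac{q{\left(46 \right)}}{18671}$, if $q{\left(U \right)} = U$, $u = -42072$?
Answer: $\frac{786688778}{471834841} \approx 1.6673$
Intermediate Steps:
$\frac{u}{-25271} + \frac{q{\left(46 \right)}}{18671} = - \frac{42072}{-25271} + \frac{46}{18671} = \left(-42072\right) \left(- \frac{1}{25271}\right) + 46 \cdot \frac{1}{18671} = \frac{42072}{25271} + \frac{46}{18671} = \frac{786688778}{471834841}$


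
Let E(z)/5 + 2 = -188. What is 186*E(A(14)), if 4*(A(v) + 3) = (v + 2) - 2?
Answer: -176700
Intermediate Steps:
A(v) = -3 + v/4 (A(v) = -3 + ((v + 2) - 2)/4 = -3 + ((2 + v) - 2)/4 = -3 + v/4)
E(z) = -950 (E(z) = -10 + 5*(-188) = -10 - 940 = -950)
186*E(A(14)) = 186*(-950) = -176700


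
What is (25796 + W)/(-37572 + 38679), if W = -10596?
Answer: 15200/1107 ≈ 13.731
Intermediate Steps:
(25796 + W)/(-37572 + 38679) = (25796 - 10596)/(-37572 + 38679) = 15200/1107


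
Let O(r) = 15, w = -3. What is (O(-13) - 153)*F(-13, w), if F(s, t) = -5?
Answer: 690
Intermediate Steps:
(O(-13) - 153)*F(-13, w) = (15 - 153)*(-5) = -138*(-5) = 690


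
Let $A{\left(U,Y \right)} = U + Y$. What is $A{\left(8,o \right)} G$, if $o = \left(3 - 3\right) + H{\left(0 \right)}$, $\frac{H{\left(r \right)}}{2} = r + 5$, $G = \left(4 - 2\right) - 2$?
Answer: $0$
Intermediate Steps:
$G = 0$ ($G = 2 - 2 = 0$)
$H{\left(r \right)} = 10 + 2 r$ ($H{\left(r \right)} = 2 \left(r + 5\right) = 2 \left(5 + r\right) = 10 + 2 r$)
$o = 10$ ($o = \left(3 - 3\right) + \left(10 + 2 \cdot 0\right) = 0 + \left(10 + 0\right) = 0 + 10 = 10$)
$A{\left(8,o \right)} G = \left(8 + 10\right) 0 = 18 \cdot 0 = 0$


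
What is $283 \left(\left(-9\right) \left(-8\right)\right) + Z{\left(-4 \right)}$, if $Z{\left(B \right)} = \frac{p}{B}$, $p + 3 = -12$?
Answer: $\frac{81519}{4} \approx 20380.0$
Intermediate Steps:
$p = -15$ ($p = -3 - 12 = -15$)
$Z{\left(B \right)} = - \frac{15}{B}$
$283 \left(\left(-9\right) \left(-8\right)\right) + Z{\left(-4 \right)} = 283 \left(\left(-9\right) \left(-8\right)\right) - \frac{15}{-4} = 283 \cdot 72 - - \frac{15}{4} = 20376 + \frac{15}{4} = \frac{81519}{4}$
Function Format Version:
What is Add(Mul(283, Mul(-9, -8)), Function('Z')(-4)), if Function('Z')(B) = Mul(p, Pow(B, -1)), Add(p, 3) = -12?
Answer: Rational(81519, 4) ≈ 20380.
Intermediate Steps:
p = -15 (p = Add(-3, -12) = -15)
Function('Z')(B) = Mul(-15, Pow(B, -1))
Add(Mul(283, Mul(-9, -8)), Function('Z')(-4)) = Add(Mul(283, Mul(-9, -8)), Mul(-15, Pow(-4, -1))) = Add(Mul(283, 72), Mul(-15, Rational(-1, 4))) = Add(20376, Rational(15, 4)) = Rational(81519, 4)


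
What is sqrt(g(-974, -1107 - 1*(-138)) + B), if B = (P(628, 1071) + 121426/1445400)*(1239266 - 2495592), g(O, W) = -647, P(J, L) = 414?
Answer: I*sqrt(301901274706680814)/24090 ≈ 22808.0*I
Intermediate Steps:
B = -187983125301619/361350 (B = (414 + 121426/1445400)*(1239266 - 2495592) = (414 + 121426*(1/1445400))*(-1256326) = (414 + 60713/722700)*(-1256326) = (299258513/722700)*(-1256326) = -187983125301619/361350 ≈ -5.2022e+8)
sqrt(g(-974, -1107 - 1*(-138)) + B) = sqrt(-647 - 187983125301619/361350) = sqrt(-187983359095069/361350) = I*sqrt(301901274706680814)/24090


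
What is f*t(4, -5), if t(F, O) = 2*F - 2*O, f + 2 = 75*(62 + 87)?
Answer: 201114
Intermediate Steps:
f = 11173 (f = -2 + 75*(62 + 87) = -2 + 75*149 = -2 + 11175 = 11173)
t(F, O) = -2*O + 2*F
f*t(4, -5) = 11173*(-2*(-5) + 2*4) = 11173*(10 + 8) = 11173*18 = 201114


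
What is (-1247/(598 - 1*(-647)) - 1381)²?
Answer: 2960436830464/1550025 ≈ 1.9099e+6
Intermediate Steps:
(-1247/(598 - 1*(-647)) - 1381)² = (-1247/(598 + 647) - 1381)² = (-1247/1245 - 1381)² = (-1720592/1245)² = 2960436830464/1550025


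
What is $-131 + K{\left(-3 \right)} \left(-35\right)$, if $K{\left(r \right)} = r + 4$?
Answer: $-166$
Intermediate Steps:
$K{\left(r \right)} = 4 + r$
$-131 + K{\left(-3 \right)} \left(-35\right) = -131 + \left(4 - 3\right) \left(-35\right) = -131 + 1 \left(-35\right) = -131 - 35 = -166$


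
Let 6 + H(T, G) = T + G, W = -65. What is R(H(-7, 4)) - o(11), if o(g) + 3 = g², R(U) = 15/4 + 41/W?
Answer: -29869/260 ≈ -114.88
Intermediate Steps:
H(T, G) = -6 + G + T (H(T, G) = -6 + (T + G) = -6 + (G + T) = -6 + G + T)
R(U) = 811/260 (R(U) = 15/4 + 41/(-65) = 15*(¼) + 41*(-1/65) = 15/4 - 41/65 = 811/260)
o(g) = -3 + g²
R(H(-7, 4)) - o(11) = 811/260 - (-3 + 11²) = 811/260 - (-3 + 121) = 811/260 - 1*118 = 811/260 - 118 = -29869/260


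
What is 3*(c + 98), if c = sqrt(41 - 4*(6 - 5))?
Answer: 294 + 3*sqrt(37) ≈ 312.25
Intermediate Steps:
c = sqrt(37) (c = sqrt(41 - 4*1) = sqrt(41 - 4) = sqrt(37) ≈ 6.0828)
3*(c + 98) = 3*(sqrt(37) + 98) = 3*(98 + sqrt(37)) = 294 + 3*sqrt(37)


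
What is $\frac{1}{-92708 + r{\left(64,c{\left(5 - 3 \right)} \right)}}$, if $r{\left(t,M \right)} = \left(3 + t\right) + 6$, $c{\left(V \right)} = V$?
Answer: $- \frac{1}{92635} \approx -1.0795 \cdot 10^{-5}$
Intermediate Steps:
$r{\left(t,M \right)} = 9 + t$
$\frac{1}{-92708 + r{\left(64,c{\left(5 - 3 \right)} \right)}} = \frac{1}{-92708 + \left(9 + 64\right)} = \frac{1}{-92708 + 73} = \frac{1}{-92635} = - \frac{1}{92635}$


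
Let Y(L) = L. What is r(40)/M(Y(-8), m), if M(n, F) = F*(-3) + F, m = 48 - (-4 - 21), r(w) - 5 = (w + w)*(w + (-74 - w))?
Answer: 5915/146 ≈ 40.514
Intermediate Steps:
r(w) = 5 - 148*w (r(w) = 5 + (w + w)*(w + (-74 - w)) = 5 + (2*w)*(-74) = 5 - 148*w)
m = 73 (m = 48 - 1*(-25) = 48 + 25 = 73)
M(n, F) = -2*F (M(n, F) = -3*F + F = -2*F)
r(40)/M(Y(-8), m) = (5 - 148*40)/((-2*73)) = (5 - 5920)/(-146) = -5915*(-1/146) = 5915/146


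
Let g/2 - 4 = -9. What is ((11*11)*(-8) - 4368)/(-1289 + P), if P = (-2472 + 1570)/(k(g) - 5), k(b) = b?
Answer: 80040/18433 ≈ 4.3422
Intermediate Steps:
g = -10 (g = 8 + 2*(-9) = 8 - 18 = -10)
P = 902/15 (P = (-2472 + 1570)/(-10 - 5) = -902/(-15) = -902*(-1/15) = 902/15 ≈ 60.133)
((11*11)*(-8) - 4368)/(-1289 + P) = ((11*11)*(-8) - 4368)/(-1289 + 902/15) = (121*(-8) - 4368)/(-18433/15) = (-968 - 4368)*(-15/18433) = -5336*(-15/18433) = 80040/18433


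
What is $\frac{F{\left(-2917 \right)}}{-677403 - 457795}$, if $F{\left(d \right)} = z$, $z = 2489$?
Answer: $- \frac{2489}{1135198} \approx -0.0021926$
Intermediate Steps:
$F{\left(d \right)} = 2489$
$\frac{F{\left(-2917 \right)}}{-677403 - 457795} = \frac{2489}{-677403 - 457795} = \frac{2489}{-1135198} = 2489 \left(- \frac{1}{1135198}\right) = - \frac{2489}{1135198}$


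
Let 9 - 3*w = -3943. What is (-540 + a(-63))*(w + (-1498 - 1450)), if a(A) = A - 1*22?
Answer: 3057500/3 ≈ 1.0192e+6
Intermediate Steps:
w = 3952/3 (w = 3 - 1/3*(-3943) = 3 + 3943/3 = 3952/3 ≈ 1317.3)
a(A) = -22 + A (a(A) = A - 22 = -22 + A)
(-540 + a(-63))*(w + (-1498 - 1450)) = (-540 + (-22 - 63))*(3952/3 + (-1498 - 1450)) = (-540 - 85)*(3952/3 - 2948) = -625*(-4892/3) = 3057500/3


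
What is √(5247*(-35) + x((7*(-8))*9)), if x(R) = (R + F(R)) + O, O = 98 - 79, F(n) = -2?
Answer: 2*I*√46033 ≈ 429.11*I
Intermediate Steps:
O = 19
x(R) = 17 + R (x(R) = (R - 2) + 19 = (-2 + R) + 19 = 17 + R)
√(5247*(-35) + x((7*(-8))*9)) = √(5247*(-35) + (17 + (7*(-8))*9)) = √(-183645 + (17 - 56*9)) = √(-183645 + (17 - 504)) = √(-183645 - 487) = √(-184132) = 2*I*√46033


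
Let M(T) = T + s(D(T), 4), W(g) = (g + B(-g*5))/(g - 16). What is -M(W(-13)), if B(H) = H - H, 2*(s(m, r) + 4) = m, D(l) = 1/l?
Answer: 1837/754 ≈ 2.4363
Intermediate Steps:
D(l) = 1/l
s(m, r) = -4 + m/2
B(H) = 0
W(g) = g/(-16 + g) (W(g) = (g + 0)/(g - 16) = g/(-16 + g))
M(T) = -4 + T + 1/(2*T) (M(T) = T + (-4 + 1/(2*T)) = -4 + T + 1/(2*T))
-M(W(-13)) = -(-4 - 13/(-16 - 13) + 1/(2*((-13/(-16 - 13))))) = -(-4 - 13/(-29) + 1/(2*((-13/(-29))))) = -(-4 - 13*(-1/29) + 1/(2*((-13*(-1/29))))) = -(-4 + 13/29 + 1/(2*(13/29))) = -(-4 + 13/29 + (½)*(29/13)) = -(-4 + 13/29 + 29/26) = -1*(-1837/754) = 1837/754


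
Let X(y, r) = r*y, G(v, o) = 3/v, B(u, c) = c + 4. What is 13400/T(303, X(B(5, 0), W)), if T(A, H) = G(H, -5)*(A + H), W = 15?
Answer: 268000/363 ≈ 738.29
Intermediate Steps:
B(u, c) = 4 + c
T(A, H) = 3*(A + H)/H (T(A, H) = (3/H)*(A + H) = 3*(A + H)/H)
13400/T(303, X(B(5, 0), W)) = 13400/(3 + 3*303/(15*(4 + 0))) = 13400/(3 + 3*303/(15*4)) = 13400/(3 + 3*303/60) = 13400/(3 + 3*303*(1/60)) = 13400/(3 + 303/20) = 13400/(363/20) = 13400*(20/363) = 268000/363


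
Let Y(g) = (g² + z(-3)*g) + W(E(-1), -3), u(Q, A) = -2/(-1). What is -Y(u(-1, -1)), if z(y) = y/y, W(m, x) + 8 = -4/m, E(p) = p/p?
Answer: 6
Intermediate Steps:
E(p) = 1
u(Q, A) = 2 (u(Q, A) = -2*(-1) = 2)
W(m, x) = -8 - 4/m
z(y) = 1
Y(g) = -12 + g + g² (Y(g) = (g² + 1*g) + (-8 - 4/1) = (g² + g) + (-8 - 4*1) = (g + g²) + (-8 - 4) = (g + g²) - 12 = -12 + g + g²)
-Y(u(-1, -1)) = -(-12 + 2 + 2²) = -(-12 + 2 + 4) = -1*(-6) = 6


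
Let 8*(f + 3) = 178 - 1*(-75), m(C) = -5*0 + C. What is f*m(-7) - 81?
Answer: -2251/8 ≈ -281.38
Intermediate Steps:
m(C) = C (m(C) = 0 + C = C)
f = 229/8 (f = -3 + (178 - 1*(-75))/8 = -3 + (178 + 75)/8 = -3 + (1/8)*253 = -3 + 253/8 = 229/8 ≈ 28.625)
f*m(-7) - 81 = (229/8)*(-7) - 81 = -1603/8 - 81 = -2251/8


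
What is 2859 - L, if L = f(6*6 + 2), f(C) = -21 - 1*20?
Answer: 2900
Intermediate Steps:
f(C) = -41 (f(C) = -21 - 20 = -41)
L = -41
2859 - L = 2859 - 1*(-41) = 2859 + 41 = 2900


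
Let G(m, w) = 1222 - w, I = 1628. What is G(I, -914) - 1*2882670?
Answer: -2880534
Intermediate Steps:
G(I, -914) - 1*2882670 = (1222 - 1*(-914)) - 1*2882670 = (1222 + 914) - 2882670 = 2136 - 2882670 = -2880534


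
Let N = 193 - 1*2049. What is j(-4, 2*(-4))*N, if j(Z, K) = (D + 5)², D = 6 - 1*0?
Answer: -224576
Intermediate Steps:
N = -1856 (N = 193 - 2049 = -1856)
D = 6 (D = 6 + 0 = 6)
j(Z, K) = 121 (j(Z, K) = (6 + 5)² = 11² = 121)
j(-4, 2*(-4))*N = 121*(-1856) = -224576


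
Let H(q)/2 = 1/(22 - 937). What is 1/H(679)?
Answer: -915/2 ≈ -457.50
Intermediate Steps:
H(q) = -2/915 (H(q) = 2/(22 - 937) = 2/(-915) = 2*(-1/915) = -2/915)
1/H(679) = 1/(-2/915) = -915/2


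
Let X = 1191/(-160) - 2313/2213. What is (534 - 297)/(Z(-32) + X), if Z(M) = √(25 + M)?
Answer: -3192841689120/125471135911 - 376117939200*I*√7/125471135911 ≈ -25.447 - 7.931*I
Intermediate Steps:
X = -3005763/354080 (X = 1191*(-1/160) - 2313*1/2213 = -1191/160 - 2313/2213 = -3005763/354080 ≈ -8.4889)
(534 - 297)/(Z(-32) + X) = (534 - 297)/(√(25 - 32) - 3005763/354080) = 237/(√(-7) - 3005763/354080) = 237/(I*√7 - 3005763/354080) = 237/(-3005763/354080 + I*√7)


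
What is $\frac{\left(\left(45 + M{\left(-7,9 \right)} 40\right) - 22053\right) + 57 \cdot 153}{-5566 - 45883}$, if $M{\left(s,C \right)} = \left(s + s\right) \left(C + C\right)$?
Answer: $\frac{23367}{51449} \approx 0.45418$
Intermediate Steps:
$M{\left(s,C \right)} = 4 C s$ ($M{\left(s,C \right)} = 2 s 2 C = 4 C s$)
$\frac{\left(\left(45 + M{\left(-7,9 \right)} 40\right) - 22053\right) + 57 \cdot 153}{-5566 - 45883} = \frac{\left(\left(45 + 4 \cdot 9 \left(-7\right) 40\right) - 22053\right) + 57 \cdot 153}{-5566 - 45883} = \frac{\left(\left(45 - 10080\right) - 22053\right) + 8721}{-51449} = \left(\left(\left(45 - 10080\right) - 22053\right) + 8721\right) \left(- \frac{1}{51449}\right) = \left(\left(-10035 - 22053\right) + 8721\right) \left(- \frac{1}{51449}\right) = \left(-32088 + 8721\right) \left(- \frac{1}{51449}\right) = \left(-23367\right) \left(- \frac{1}{51449}\right) = \frac{23367}{51449}$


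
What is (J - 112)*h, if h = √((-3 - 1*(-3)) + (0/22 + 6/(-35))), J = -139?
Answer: -251*I*√210/35 ≈ -103.92*I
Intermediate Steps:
h = I*√210/35 (h = √((-3 + 3) + (0*(1/22) + 6*(-1/35))) = √(0 + (0 - 6/35)) = √(0 - 6/35) = √(-6/35) = I*√210/35 ≈ 0.41404*I)
(J - 112)*h = (-139 - 112)*(I*√210/35) = -251*I*√210/35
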